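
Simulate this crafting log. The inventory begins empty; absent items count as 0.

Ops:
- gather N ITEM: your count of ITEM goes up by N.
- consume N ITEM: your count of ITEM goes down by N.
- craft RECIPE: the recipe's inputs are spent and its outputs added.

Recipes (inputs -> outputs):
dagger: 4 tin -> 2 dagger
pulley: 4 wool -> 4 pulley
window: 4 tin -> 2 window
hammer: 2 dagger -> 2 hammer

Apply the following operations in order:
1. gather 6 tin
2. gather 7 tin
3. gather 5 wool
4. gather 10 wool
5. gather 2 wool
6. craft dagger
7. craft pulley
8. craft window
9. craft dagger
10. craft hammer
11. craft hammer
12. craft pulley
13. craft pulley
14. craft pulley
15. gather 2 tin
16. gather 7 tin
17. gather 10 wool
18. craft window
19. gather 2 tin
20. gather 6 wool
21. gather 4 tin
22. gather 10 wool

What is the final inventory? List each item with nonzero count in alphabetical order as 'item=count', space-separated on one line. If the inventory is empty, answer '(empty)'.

Answer: hammer=4 pulley=16 tin=12 window=4 wool=27

Derivation:
After 1 (gather 6 tin): tin=6
After 2 (gather 7 tin): tin=13
After 3 (gather 5 wool): tin=13 wool=5
After 4 (gather 10 wool): tin=13 wool=15
After 5 (gather 2 wool): tin=13 wool=17
After 6 (craft dagger): dagger=2 tin=9 wool=17
After 7 (craft pulley): dagger=2 pulley=4 tin=9 wool=13
After 8 (craft window): dagger=2 pulley=4 tin=5 window=2 wool=13
After 9 (craft dagger): dagger=4 pulley=4 tin=1 window=2 wool=13
After 10 (craft hammer): dagger=2 hammer=2 pulley=4 tin=1 window=2 wool=13
After 11 (craft hammer): hammer=4 pulley=4 tin=1 window=2 wool=13
After 12 (craft pulley): hammer=4 pulley=8 tin=1 window=2 wool=9
After 13 (craft pulley): hammer=4 pulley=12 tin=1 window=2 wool=5
After 14 (craft pulley): hammer=4 pulley=16 tin=1 window=2 wool=1
After 15 (gather 2 tin): hammer=4 pulley=16 tin=3 window=2 wool=1
After 16 (gather 7 tin): hammer=4 pulley=16 tin=10 window=2 wool=1
After 17 (gather 10 wool): hammer=4 pulley=16 tin=10 window=2 wool=11
After 18 (craft window): hammer=4 pulley=16 tin=6 window=4 wool=11
After 19 (gather 2 tin): hammer=4 pulley=16 tin=8 window=4 wool=11
After 20 (gather 6 wool): hammer=4 pulley=16 tin=8 window=4 wool=17
After 21 (gather 4 tin): hammer=4 pulley=16 tin=12 window=4 wool=17
After 22 (gather 10 wool): hammer=4 pulley=16 tin=12 window=4 wool=27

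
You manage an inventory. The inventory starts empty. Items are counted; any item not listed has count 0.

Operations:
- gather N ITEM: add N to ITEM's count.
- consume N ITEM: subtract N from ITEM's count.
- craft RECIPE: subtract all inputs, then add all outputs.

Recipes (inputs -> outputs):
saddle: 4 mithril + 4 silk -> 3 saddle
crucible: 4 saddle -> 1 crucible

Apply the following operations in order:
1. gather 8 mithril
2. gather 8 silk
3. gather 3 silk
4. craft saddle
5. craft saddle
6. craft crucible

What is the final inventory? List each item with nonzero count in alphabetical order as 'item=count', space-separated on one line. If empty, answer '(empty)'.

Answer: crucible=1 saddle=2 silk=3

Derivation:
After 1 (gather 8 mithril): mithril=8
After 2 (gather 8 silk): mithril=8 silk=8
After 3 (gather 3 silk): mithril=8 silk=11
After 4 (craft saddle): mithril=4 saddle=3 silk=7
After 5 (craft saddle): saddle=6 silk=3
After 6 (craft crucible): crucible=1 saddle=2 silk=3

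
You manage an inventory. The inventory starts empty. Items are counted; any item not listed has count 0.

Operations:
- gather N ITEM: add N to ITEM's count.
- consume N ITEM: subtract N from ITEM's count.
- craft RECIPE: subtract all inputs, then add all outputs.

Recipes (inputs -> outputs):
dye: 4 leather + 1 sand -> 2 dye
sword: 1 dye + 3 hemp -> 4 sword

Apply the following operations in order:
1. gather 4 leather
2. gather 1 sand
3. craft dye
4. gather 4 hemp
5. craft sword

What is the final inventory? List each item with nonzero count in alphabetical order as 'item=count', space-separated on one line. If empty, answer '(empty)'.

Answer: dye=1 hemp=1 sword=4

Derivation:
After 1 (gather 4 leather): leather=4
After 2 (gather 1 sand): leather=4 sand=1
After 3 (craft dye): dye=2
After 4 (gather 4 hemp): dye=2 hemp=4
After 5 (craft sword): dye=1 hemp=1 sword=4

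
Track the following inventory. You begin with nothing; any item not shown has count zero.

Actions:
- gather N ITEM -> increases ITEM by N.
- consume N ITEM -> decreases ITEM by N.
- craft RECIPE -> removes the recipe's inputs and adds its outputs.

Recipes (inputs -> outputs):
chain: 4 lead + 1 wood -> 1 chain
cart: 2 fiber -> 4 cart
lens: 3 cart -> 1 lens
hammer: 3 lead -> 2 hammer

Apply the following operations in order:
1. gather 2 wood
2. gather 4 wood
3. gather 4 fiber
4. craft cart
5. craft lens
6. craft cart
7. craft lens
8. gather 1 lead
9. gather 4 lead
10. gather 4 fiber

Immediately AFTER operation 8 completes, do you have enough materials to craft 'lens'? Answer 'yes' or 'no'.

After 1 (gather 2 wood): wood=2
After 2 (gather 4 wood): wood=6
After 3 (gather 4 fiber): fiber=4 wood=6
After 4 (craft cart): cart=4 fiber=2 wood=6
After 5 (craft lens): cart=1 fiber=2 lens=1 wood=6
After 6 (craft cart): cart=5 lens=1 wood=6
After 7 (craft lens): cart=2 lens=2 wood=6
After 8 (gather 1 lead): cart=2 lead=1 lens=2 wood=6

Answer: no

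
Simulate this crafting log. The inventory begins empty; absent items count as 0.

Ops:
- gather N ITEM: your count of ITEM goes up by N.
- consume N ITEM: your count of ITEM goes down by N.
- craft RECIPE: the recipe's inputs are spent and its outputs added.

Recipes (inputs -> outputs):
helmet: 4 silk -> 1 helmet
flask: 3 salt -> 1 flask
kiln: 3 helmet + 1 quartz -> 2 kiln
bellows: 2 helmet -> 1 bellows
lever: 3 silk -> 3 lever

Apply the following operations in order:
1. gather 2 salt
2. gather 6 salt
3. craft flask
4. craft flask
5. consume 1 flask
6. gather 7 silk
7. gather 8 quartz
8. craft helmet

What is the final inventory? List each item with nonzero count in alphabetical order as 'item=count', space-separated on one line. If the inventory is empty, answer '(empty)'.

Answer: flask=1 helmet=1 quartz=8 salt=2 silk=3

Derivation:
After 1 (gather 2 salt): salt=2
After 2 (gather 6 salt): salt=8
After 3 (craft flask): flask=1 salt=5
After 4 (craft flask): flask=2 salt=2
After 5 (consume 1 flask): flask=1 salt=2
After 6 (gather 7 silk): flask=1 salt=2 silk=7
After 7 (gather 8 quartz): flask=1 quartz=8 salt=2 silk=7
After 8 (craft helmet): flask=1 helmet=1 quartz=8 salt=2 silk=3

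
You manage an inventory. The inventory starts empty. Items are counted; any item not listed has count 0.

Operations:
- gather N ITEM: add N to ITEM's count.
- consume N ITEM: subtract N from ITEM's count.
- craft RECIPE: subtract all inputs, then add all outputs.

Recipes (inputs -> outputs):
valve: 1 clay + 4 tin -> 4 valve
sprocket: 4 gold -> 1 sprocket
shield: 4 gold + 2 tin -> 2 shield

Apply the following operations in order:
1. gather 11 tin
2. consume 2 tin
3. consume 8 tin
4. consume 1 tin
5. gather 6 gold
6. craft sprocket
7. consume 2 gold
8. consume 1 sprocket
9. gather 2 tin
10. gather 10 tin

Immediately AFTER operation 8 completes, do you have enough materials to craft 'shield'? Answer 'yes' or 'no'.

After 1 (gather 11 tin): tin=11
After 2 (consume 2 tin): tin=9
After 3 (consume 8 tin): tin=1
After 4 (consume 1 tin): (empty)
After 5 (gather 6 gold): gold=6
After 6 (craft sprocket): gold=2 sprocket=1
After 7 (consume 2 gold): sprocket=1
After 8 (consume 1 sprocket): (empty)

Answer: no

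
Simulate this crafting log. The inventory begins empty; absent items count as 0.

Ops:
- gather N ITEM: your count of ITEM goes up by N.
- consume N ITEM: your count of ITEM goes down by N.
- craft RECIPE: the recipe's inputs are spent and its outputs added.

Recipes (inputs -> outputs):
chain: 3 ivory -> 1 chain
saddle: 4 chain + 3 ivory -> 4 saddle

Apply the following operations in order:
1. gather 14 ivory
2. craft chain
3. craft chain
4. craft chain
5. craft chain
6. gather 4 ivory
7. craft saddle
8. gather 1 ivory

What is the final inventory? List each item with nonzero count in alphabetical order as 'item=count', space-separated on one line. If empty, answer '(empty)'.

After 1 (gather 14 ivory): ivory=14
After 2 (craft chain): chain=1 ivory=11
After 3 (craft chain): chain=2 ivory=8
After 4 (craft chain): chain=3 ivory=5
After 5 (craft chain): chain=4 ivory=2
After 6 (gather 4 ivory): chain=4 ivory=6
After 7 (craft saddle): ivory=3 saddle=4
After 8 (gather 1 ivory): ivory=4 saddle=4

Answer: ivory=4 saddle=4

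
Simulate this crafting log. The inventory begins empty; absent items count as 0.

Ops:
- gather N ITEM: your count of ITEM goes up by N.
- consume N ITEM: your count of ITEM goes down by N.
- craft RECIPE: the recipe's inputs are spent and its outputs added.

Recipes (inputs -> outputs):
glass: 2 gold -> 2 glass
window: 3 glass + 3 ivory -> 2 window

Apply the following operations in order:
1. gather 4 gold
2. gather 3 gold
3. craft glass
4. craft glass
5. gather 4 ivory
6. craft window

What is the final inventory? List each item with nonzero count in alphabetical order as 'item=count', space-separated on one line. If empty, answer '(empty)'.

After 1 (gather 4 gold): gold=4
After 2 (gather 3 gold): gold=7
After 3 (craft glass): glass=2 gold=5
After 4 (craft glass): glass=4 gold=3
After 5 (gather 4 ivory): glass=4 gold=3 ivory=4
After 6 (craft window): glass=1 gold=3 ivory=1 window=2

Answer: glass=1 gold=3 ivory=1 window=2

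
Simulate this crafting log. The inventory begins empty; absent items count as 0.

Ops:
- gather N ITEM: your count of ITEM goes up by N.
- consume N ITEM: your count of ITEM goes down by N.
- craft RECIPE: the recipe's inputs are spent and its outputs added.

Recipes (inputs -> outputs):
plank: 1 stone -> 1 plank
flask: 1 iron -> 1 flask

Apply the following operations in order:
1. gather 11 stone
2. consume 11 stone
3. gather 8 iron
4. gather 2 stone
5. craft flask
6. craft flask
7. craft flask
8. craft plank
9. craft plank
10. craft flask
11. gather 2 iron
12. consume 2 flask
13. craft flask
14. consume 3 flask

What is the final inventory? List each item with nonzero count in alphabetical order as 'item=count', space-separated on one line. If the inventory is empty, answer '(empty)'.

After 1 (gather 11 stone): stone=11
After 2 (consume 11 stone): (empty)
After 3 (gather 8 iron): iron=8
After 4 (gather 2 stone): iron=8 stone=2
After 5 (craft flask): flask=1 iron=7 stone=2
After 6 (craft flask): flask=2 iron=6 stone=2
After 7 (craft flask): flask=3 iron=5 stone=2
After 8 (craft plank): flask=3 iron=5 plank=1 stone=1
After 9 (craft plank): flask=3 iron=5 plank=2
After 10 (craft flask): flask=4 iron=4 plank=2
After 11 (gather 2 iron): flask=4 iron=6 plank=2
After 12 (consume 2 flask): flask=2 iron=6 plank=2
After 13 (craft flask): flask=3 iron=5 plank=2
After 14 (consume 3 flask): iron=5 plank=2

Answer: iron=5 plank=2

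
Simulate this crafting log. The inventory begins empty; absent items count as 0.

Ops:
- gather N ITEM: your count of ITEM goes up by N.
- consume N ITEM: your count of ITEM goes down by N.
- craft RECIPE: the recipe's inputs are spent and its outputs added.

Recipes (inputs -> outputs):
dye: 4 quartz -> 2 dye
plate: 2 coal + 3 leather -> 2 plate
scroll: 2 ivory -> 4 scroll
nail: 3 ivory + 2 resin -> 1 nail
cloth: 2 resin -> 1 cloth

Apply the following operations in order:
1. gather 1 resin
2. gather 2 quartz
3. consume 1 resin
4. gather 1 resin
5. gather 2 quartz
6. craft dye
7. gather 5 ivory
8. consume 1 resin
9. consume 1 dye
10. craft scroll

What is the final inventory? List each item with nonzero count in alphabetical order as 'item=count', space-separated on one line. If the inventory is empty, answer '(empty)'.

Answer: dye=1 ivory=3 scroll=4

Derivation:
After 1 (gather 1 resin): resin=1
After 2 (gather 2 quartz): quartz=2 resin=1
After 3 (consume 1 resin): quartz=2
After 4 (gather 1 resin): quartz=2 resin=1
After 5 (gather 2 quartz): quartz=4 resin=1
After 6 (craft dye): dye=2 resin=1
After 7 (gather 5 ivory): dye=2 ivory=5 resin=1
After 8 (consume 1 resin): dye=2 ivory=5
After 9 (consume 1 dye): dye=1 ivory=5
After 10 (craft scroll): dye=1 ivory=3 scroll=4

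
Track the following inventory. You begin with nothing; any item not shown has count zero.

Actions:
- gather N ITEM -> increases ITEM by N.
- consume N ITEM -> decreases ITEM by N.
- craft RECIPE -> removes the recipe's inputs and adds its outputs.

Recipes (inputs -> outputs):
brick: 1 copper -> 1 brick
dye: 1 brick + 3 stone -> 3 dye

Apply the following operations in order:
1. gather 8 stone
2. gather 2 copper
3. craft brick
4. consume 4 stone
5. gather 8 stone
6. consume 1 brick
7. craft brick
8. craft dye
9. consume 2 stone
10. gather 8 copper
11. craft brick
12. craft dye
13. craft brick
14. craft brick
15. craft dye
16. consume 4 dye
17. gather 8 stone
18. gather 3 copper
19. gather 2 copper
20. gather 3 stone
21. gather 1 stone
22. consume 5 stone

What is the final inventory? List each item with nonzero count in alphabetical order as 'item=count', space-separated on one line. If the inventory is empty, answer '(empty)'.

After 1 (gather 8 stone): stone=8
After 2 (gather 2 copper): copper=2 stone=8
After 3 (craft brick): brick=1 copper=1 stone=8
After 4 (consume 4 stone): brick=1 copper=1 stone=4
After 5 (gather 8 stone): brick=1 copper=1 stone=12
After 6 (consume 1 brick): copper=1 stone=12
After 7 (craft brick): brick=1 stone=12
After 8 (craft dye): dye=3 stone=9
After 9 (consume 2 stone): dye=3 stone=7
After 10 (gather 8 copper): copper=8 dye=3 stone=7
After 11 (craft brick): brick=1 copper=7 dye=3 stone=7
After 12 (craft dye): copper=7 dye=6 stone=4
After 13 (craft brick): brick=1 copper=6 dye=6 stone=4
After 14 (craft brick): brick=2 copper=5 dye=6 stone=4
After 15 (craft dye): brick=1 copper=5 dye=9 stone=1
After 16 (consume 4 dye): brick=1 copper=5 dye=5 stone=1
After 17 (gather 8 stone): brick=1 copper=5 dye=5 stone=9
After 18 (gather 3 copper): brick=1 copper=8 dye=5 stone=9
After 19 (gather 2 copper): brick=1 copper=10 dye=5 stone=9
After 20 (gather 3 stone): brick=1 copper=10 dye=5 stone=12
After 21 (gather 1 stone): brick=1 copper=10 dye=5 stone=13
After 22 (consume 5 stone): brick=1 copper=10 dye=5 stone=8

Answer: brick=1 copper=10 dye=5 stone=8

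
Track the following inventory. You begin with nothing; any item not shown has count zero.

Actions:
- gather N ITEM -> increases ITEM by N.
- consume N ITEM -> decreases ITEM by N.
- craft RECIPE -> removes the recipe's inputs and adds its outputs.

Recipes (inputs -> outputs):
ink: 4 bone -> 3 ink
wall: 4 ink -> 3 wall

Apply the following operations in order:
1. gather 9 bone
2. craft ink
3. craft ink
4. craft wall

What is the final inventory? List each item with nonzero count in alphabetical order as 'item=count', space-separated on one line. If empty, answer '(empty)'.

After 1 (gather 9 bone): bone=9
After 2 (craft ink): bone=5 ink=3
After 3 (craft ink): bone=1 ink=6
After 4 (craft wall): bone=1 ink=2 wall=3

Answer: bone=1 ink=2 wall=3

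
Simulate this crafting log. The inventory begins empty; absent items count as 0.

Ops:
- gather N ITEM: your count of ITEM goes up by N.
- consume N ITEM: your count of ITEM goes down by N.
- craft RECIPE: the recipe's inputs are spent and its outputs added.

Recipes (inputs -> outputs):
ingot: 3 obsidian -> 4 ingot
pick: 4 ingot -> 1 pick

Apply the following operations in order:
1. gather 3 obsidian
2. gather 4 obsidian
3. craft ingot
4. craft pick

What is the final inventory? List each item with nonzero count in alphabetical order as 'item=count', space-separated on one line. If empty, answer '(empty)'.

After 1 (gather 3 obsidian): obsidian=3
After 2 (gather 4 obsidian): obsidian=7
After 3 (craft ingot): ingot=4 obsidian=4
After 4 (craft pick): obsidian=4 pick=1

Answer: obsidian=4 pick=1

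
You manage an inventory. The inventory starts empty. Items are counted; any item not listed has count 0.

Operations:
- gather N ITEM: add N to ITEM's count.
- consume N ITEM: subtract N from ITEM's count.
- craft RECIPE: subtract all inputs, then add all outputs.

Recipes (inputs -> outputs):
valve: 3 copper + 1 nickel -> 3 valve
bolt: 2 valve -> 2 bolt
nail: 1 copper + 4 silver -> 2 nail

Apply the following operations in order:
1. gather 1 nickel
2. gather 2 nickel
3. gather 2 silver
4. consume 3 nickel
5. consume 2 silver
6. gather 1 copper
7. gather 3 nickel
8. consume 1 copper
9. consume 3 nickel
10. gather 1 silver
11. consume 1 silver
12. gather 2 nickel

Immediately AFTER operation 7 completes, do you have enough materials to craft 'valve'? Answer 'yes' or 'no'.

Answer: no

Derivation:
After 1 (gather 1 nickel): nickel=1
After 2 (gather 2 nickel): nickel=3
After 3 (gather 2 silver): nickel=3 silver=2
After 4 (consume 3 nickel): silver=2
After 5 (consume 2 silver): (empty)
After 6 (gather 1 copper): copper=1
After 7 (gather 3 nickel): copper=1 nickel=3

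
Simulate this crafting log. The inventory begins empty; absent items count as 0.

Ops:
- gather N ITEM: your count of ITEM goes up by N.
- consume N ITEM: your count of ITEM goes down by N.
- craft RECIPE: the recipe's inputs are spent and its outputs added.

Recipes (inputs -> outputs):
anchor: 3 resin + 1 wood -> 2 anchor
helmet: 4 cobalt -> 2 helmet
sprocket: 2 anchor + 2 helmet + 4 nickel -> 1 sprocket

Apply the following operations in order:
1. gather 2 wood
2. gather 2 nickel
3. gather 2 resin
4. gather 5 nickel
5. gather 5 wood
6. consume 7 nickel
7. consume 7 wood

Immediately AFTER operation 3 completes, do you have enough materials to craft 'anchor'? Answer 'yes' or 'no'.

Answer: no

Derivation:
After 1 (gather 2 wood): wood=2
After 2 (gather 2 nickel): nickel=2 wood=2
After 3 (gather 2 resin): nickel=2 resin=2 wood=2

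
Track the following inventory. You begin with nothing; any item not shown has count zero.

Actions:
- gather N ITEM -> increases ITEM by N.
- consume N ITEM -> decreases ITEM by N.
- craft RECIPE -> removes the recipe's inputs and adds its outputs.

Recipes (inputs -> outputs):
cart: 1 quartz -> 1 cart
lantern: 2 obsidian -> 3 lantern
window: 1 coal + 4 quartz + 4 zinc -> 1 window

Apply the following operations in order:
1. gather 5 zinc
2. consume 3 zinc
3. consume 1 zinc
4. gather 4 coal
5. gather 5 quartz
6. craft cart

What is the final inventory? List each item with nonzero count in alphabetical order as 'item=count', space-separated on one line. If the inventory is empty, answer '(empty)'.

After 1 (gather 5 zinc): zinc=5
After 2 (consume 3 zinc): zinc=2
After 3 (consume 1 zinc): zinc=1
After 4 (gather 4 coal): coal=4 zinc=1
After 5 (gather 5 quartz): coal=4 quartz=5 zinc=1
After 6 (craft cart): cart=1 coal=4 quartz=4 zinc=1

Answer: cart=1 coal=4 quartz=4 zinc=1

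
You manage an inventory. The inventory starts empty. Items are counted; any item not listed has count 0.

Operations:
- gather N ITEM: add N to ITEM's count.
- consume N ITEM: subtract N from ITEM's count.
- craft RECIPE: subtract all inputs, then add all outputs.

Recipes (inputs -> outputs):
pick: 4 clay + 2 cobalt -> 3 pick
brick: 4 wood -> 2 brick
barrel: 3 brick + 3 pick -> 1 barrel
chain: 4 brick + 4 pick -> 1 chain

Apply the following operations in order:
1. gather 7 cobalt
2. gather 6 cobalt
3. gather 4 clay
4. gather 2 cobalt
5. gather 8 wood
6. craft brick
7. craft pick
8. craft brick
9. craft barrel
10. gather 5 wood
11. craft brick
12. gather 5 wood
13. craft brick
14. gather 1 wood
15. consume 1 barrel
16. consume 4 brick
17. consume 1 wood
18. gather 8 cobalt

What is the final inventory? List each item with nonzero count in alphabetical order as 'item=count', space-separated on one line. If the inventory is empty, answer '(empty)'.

After 1 (gather 7 cobalt): cobalt=7
After 2 (gather 6 cobalt): cobalt=13
After 3 (gather 4 clay): clay=4 cobalt=13
After 4 (gather 2 cobalt): clay=4 cobalt=15
After 5 (gather 8 wood): clay=4 cobalt=15 wood=8
After 6 (craft brick): brick=2 clay=4 cobalt=15 wood=4
After 7 (craft pick): brick=2 cobalt=13 pick=3 wood=4
After 8 (craft brick): brick=4 cobalt=13 pick=3
After 9 (craft barrel): barrel=1 brick=1 cobalt=13
After 10 (gather 5 wood): barrel=1 brick=1 cobalt=13 wood=5
After 11 (craft brick): barrel=1 brick=3 cobalt=13 wood=1
After 12 (gather 5 wood): barrel=1 brick=3 cobalt=13 wood=6
After 13 (craft brick): barrel=1 brick=5 cobalt=13 wood=2
After 14 (gather 1 wood): barrel=1 brick=5 cobalt=13 wood=3
After 15 (consume 1 barrel): brick=5 cobalt=13 wood=3
After 16 (consume 4 brick): brick=1 cobalt=13 wood=3
After 17 (consume 1 wood): brick=1 cobalt=13 wood=2
After 18 (gather 8 cobalt): brick=1 cobalt=21 wood=2

Answer: brick=1 cobalt=21 wood=2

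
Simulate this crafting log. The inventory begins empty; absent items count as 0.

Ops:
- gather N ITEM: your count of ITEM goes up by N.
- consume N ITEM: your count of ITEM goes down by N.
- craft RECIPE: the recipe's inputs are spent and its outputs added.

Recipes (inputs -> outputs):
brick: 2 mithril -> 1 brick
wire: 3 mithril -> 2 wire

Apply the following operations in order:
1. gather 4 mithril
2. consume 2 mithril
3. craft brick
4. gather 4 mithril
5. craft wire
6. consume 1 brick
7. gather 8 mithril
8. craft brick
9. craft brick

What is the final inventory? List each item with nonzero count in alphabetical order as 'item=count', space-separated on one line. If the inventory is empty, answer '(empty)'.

After 1 (gather 4 mithril): mithril=4
After 2 (consume 2 mithril): mithril=2
After 3 (craft brick): brick=1
After 4 (gather 4 mithril): brick=1 mithril=4
After 5 (craft wire): brick=1 mithril=1 wire=2
After 6 (consume 1 brick): mithril=1 wire=2
After 7 (gather 8 mithril): mithril=9 wire=2
After 8 (craft brick): brick=1 mithril=7 wire=2
After 9 (craft brick): brick=2 mithril=5 wire=2

Answer: brick=2 mithril=5 wire=2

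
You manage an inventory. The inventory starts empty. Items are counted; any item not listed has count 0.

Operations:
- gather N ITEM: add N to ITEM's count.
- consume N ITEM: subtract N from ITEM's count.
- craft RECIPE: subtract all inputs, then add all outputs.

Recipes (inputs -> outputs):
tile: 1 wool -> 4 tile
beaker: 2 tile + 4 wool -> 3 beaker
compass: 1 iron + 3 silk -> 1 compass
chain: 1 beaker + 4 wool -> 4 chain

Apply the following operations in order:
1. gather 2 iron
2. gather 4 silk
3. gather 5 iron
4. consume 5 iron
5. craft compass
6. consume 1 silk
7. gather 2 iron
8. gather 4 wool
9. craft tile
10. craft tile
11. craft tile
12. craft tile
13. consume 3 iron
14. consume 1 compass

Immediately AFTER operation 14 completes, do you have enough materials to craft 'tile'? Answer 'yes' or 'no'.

After 1 (gather 2 iron): iron=2
After 2 (gather 4 silk): iron=2 silk=4
After 3 (gather 5 iron): iron=7 silk=4
After 4 (consume 5 iron): iron=2 silk=4
After 5 (craft compass): compass=1 iron=1 silk=1
After 6 (consume 1 silk): compass=1 iron=1
After 7 (gather 2 iron): compass=1 iron=3
After 8 (gather 4 wool): compass=1 iron=3 wool=4
After 9 (craft tile): compass=1 iron=3 tile=4 wool=3
After 10 (craft tile): compass=1 iron=3 tile=8 wool=2
After 11 (craft tile): compass=1 iron=3 tile=12 wool=1
After 12 (craft tile): compass=1 iron=3 tile=16
After 13 (consume 3 iron): compass=1 tile=16
After 14 (consume 1 compass): tile=16

Answer: no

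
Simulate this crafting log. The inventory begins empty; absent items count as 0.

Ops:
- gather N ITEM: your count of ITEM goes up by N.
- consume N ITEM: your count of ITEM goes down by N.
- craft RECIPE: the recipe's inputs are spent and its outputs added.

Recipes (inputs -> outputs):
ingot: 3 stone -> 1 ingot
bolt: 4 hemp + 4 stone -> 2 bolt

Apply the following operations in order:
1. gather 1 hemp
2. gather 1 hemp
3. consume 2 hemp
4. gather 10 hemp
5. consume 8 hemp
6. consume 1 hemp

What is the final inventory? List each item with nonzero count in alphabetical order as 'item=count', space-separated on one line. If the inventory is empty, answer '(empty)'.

Answer: hemp=1

Derivation:
After 1 (gather 1 hemp): hemp=1
After 2 (gather 1 hemp): hemp=2
After 3 (consume 2 hemp): (empty)
After 4 (gather 10 hemp): hemp=10
After 5 (consume 8 hemp): hemp=2
After 6 (consume 1 hemp): hemp=1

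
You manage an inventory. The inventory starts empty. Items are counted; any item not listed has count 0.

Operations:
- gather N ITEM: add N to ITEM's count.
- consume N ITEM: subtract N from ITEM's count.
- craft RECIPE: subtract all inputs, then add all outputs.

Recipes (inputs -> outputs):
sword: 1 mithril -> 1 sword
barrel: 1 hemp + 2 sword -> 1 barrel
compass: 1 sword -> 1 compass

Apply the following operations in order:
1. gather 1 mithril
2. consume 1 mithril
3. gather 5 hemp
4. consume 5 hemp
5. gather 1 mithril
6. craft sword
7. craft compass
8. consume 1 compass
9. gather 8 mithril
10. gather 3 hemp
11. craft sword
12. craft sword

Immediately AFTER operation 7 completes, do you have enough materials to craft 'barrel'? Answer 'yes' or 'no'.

After 1 (gather 1 mithril): mithril=1
After 2 (consume 1 mithril): (empty)
After 3 (gather 5 hemp): hemp=5
After 4 (consume 5 hemp): (empty)
After 5 (gather 1 mithril): mithril=1
After 6 (craft sword): sword=1
After 7 (craft compass): compass=1

Answer: no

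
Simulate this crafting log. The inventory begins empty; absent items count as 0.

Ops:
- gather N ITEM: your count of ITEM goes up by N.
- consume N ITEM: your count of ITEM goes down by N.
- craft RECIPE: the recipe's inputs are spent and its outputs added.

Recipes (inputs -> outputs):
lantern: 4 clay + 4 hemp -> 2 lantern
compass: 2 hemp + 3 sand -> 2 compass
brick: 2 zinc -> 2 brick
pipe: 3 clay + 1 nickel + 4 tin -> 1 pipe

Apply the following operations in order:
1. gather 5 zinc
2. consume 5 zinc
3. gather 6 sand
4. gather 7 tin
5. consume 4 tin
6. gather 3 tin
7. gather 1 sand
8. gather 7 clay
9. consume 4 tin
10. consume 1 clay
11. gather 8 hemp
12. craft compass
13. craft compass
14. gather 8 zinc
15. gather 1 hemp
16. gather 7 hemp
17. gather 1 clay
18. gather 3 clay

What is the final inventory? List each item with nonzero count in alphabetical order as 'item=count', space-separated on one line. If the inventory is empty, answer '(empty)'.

Answer: clay=10 compass=4 hemp=12 sand=1 tin=2 zinc=8

Derivation:
After 1 (gather 5 zinc): zinc=5
After 2 (consume 5 zinc): (empty)
After 3 (gather 6 sand): sand=6
After 4 (gather 7 tin): sand=6 tin=7
After 5 (consume 4 tin): sand=6 tin=3
After 6 (gather 3 tin): sand=6 tin=6
After 7 (gather 1 sand): sand=7 tin=6
After 8 (gather 7 clay): clay=7 sand=7 tin=6
After 9 (consume 4 tin): clay=7 sand=7 tin=2
After 10 (consume 1 clay): clay=6 sand=7 tin=2
After 11 (gather 8 hemp): clay=6 hemp=8 sand=7 tin=2
After 12 (craft compass): clay=6 compass=2 hemp=6 sand=4 tin=2
After 13 (craft compass): clay=6 compass=4 hemp=4 sand=1 tin=2
After 14 (gather 8 zinc): clay=6 compass=4 hemp=4 sand=1 tin=2 zinc=8
After 15 (gather 1 hemp): clay=6 compass=4 hemp=5 sand=1 tin=2 zinc=8
After 16 (gather 7 hemp): clay=6 compass=4 hemp=12 sand=1 tin=2 zinc=8
After 17 (gather 1 clay): clay=7 compass=4 hemp=12 sand=1 tin=2 zinc=8
After 18 (gather 3 clay): clay=10 compass=4 hemp=12 sand=1 tin=2 zinc=8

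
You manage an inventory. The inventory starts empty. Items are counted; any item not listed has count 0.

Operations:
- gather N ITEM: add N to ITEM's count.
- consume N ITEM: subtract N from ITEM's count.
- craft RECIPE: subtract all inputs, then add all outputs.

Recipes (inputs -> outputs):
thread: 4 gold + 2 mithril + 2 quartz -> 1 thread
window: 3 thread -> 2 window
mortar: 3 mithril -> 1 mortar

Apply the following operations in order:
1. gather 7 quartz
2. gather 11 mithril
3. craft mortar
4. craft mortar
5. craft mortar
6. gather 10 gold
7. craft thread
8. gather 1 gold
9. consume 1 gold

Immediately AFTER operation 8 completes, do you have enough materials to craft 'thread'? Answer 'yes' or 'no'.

Answer: no

Derivation:
After 1 (gather 7 quartz): quartz=7
After 2 (gather 11 mithril): mithril=11 quartz=7
After 3 (craft mortar): mithril=8 mortar=1 quartz=7
After 4 (craft mortar): mithril=5 mortar=2 quartz=7
After 5 (craft mortar): mithril=2 mortar=3 quartz=7
After 6 (gather 10 gold): gold=10 mithril=2 mortar=3 quartz=7
After 7 (craft thread): gold=6 mortar=3 quartz=5 thread=1
After 8 (gather 1 gold): gold=7 mortar=3 quartz=5 thread=1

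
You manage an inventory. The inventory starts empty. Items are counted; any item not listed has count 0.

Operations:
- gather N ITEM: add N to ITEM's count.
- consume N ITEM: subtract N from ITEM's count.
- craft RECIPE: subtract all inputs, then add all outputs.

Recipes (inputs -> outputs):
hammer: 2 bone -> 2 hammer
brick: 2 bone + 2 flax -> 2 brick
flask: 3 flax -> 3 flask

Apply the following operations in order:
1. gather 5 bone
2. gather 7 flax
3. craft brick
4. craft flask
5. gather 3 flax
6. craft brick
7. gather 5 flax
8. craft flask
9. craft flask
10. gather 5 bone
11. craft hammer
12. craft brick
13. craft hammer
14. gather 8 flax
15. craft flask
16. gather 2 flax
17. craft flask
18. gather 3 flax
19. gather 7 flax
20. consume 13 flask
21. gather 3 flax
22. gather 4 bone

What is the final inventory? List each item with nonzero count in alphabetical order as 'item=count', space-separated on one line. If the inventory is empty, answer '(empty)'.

After 1 (gather 5 bone): bone=5
After 2 (gather 7 flax): bone=5 flax=7
After 3 (craft brick): bone=3 brick=2 flax=5
After 4 (craft flask): bone=3 brick=2 flask=3 flax=2
After 5 (gather 3 flax): bone=3 brick=2 flask=3 flax=5
After 6 (craft brick): bone=1 brick=4 flask=3 flax=3
After 7 (gather 5 flax): bone=1 brick=4 flask=3 flax=8
After 8 (craft flask): bone=1 brick=4 flask=6 flax=5
After 9 (craft flask): bone=1 brick=4 flask=9 flax=2
After 10 (gather 5 bone): bone=6 brick=4 flask=9 flax=2
After 11 (craft hammer): bone=4 brick=4 flask=9 flax=2 hammer=2
After 12 (craft brick): bone=2 brick=6 flask=9 hammer=2
After 13 (craft hammer): brick=6 flask=9 hammer=4
After 14 (gather 8 flax): brick=6 flask=9 flax=8 hammer=4
After 15 (craft flask): brick=6 flask=12 flax=5 hammer=4
After 16 (gather 2 flax): brick=6 flask=12 flax=7 hammer=4
After 17 (craft flask): brick=6 flask=15 flax=4 hammer=4
After 18 (gather 3 flax): brick=6 flask=15 flax=7 hammer=4
After 19 (gather 7 flax): brick=6 flask=15 flax=14 hammer=4
After 20 (consume 13 flask): brick=6 flask=2 flax=14 hammer=4
After 21 (gather 3 flax): brick=6 flask=2 flax=17 hammer=4
After 22 (gather 4 bone): bone=4 brick=6 flask=2 flax=17 hammer=4

Answer: bone=4 brick=6 flask=2 flax=17 hammer=4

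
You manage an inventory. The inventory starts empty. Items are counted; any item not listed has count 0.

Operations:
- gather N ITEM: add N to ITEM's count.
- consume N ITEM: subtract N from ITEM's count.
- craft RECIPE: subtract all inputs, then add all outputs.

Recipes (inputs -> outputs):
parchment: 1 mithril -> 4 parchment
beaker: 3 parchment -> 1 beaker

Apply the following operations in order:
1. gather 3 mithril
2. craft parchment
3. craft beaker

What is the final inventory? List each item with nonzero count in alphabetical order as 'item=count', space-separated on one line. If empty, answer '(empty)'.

Answer: beaker=1 mithril=2 parchment=1

Derivation:
After 1 (gather 3 mithril): mithril=3
After 2 (craft parchment): mithril=2 parchment=4
After 3 (craft beaker): beaker=1 mithril=2 parchment=1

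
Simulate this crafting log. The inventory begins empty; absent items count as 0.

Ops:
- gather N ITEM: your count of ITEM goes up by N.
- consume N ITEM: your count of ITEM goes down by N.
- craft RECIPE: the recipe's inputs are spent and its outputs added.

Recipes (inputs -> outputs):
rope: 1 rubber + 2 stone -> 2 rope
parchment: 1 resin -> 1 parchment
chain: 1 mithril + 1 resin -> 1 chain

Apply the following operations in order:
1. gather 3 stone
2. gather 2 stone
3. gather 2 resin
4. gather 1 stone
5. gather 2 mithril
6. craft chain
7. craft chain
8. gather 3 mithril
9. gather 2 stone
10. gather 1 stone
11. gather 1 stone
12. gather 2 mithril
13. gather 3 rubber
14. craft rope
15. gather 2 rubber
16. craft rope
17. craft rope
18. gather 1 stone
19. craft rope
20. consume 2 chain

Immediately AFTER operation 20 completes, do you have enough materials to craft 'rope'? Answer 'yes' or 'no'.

Answer: yes

Derivation:
After 1 (gather 3 stone): stone=3
After 2 (gather 2 stone): stone=5
After 3 (gather 2 resin): resin=2 stone=5
After 4 (gather 1 stone): resin=2 stone=6
After 5 (gather 2 mithril): mithril=2 resin=2 stone=6
After 6 (craft chain): chain=1 mithril=1 resin=1 stone=6
After 7 (craft chain): chain=2 stone=6
After 8 (gather 3 mithril): chain=2 mithril=3 stone=6
After 9 (gather 2 stone): chain=2 mithril=3 stone=8
After 10 (gather 1 stone): chain=2 mithril=3 stone=9
After 11 (gather 1 stone): chain=2 mithril=3 stone=10
After 12 (gather 2 mithril): chain=2 mithril=5 stone=10
After 13 (gather 3 rubber): chain=2 mithril=5 rubber=3 stone=10
After 14 (craft rope): chain=2 mithril=5 rope=2 rubber=2 stone=8
After 15 (gather 2 rubber): chain=2 mithril=5 rope=2 rubber=4 stone=8
After 16 (craft rope): chain=2 mithril=5 rope=4 rubber=3 stone=6
After 17 (craft rope): chain=2 mithril=5 rope=6 rubber=2 stone=4
After 18 (gather 1 stone): chain=2 mithril=5 rope=6 rubber=2 stone=5
After 19 (craft rope): chain=2 mithril=5 rope=8 rubber=1 stone=3
After 20 (consume 2 chain): mithril=5 rope=8 rubber=1 stone=3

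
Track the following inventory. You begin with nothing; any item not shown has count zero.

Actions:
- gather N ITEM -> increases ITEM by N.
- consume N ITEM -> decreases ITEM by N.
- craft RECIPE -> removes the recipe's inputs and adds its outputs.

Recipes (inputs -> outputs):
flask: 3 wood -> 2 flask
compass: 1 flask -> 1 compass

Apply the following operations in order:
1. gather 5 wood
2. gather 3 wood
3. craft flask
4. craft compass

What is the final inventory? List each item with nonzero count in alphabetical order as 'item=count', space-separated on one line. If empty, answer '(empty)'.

After 1 (gather 5 wood): wood=5
After 2 (gather 3 wood): wood=8
After 3 (craft flask): flask=2 wood=5
After 4 (craft compass): compass=1 flask=1 wood=5

Answer: compass=1 flask=1 wood=5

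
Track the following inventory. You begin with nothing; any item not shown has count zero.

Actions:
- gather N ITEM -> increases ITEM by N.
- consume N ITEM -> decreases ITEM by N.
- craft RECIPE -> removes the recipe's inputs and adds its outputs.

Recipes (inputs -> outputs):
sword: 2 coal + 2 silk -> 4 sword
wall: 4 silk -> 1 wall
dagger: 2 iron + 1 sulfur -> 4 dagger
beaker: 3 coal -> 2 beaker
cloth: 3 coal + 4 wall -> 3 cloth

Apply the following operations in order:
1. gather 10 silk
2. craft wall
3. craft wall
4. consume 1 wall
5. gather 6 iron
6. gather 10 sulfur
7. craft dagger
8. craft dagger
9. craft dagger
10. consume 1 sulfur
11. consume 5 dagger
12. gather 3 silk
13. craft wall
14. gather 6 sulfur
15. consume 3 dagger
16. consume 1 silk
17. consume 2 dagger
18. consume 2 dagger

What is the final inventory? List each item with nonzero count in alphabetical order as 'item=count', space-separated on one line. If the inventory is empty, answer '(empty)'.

After 1 (gather 10 silk): silk=10
After 2 (craft wall): silk=6 wall=1
After 3 (craft wall): silk=2 wall=2
After 4 (consume 1 wall): silk=2 wall=1
After 5 (gather 6 iron): iron=6 silk=2 wall=1
After 6 (gather 10 sulfur): iron=6 silk=2 sulfur=10 wall=1
After 7 (craft dagger): dagger=4 iron=4 silk=2 sulfur=9 wall=1
After 8 (craft dagger): dagger=8 iron=2 silk=2 sulfur=8 wall=1
After 9 (craft dagger): dagger=12 silk=2 sulfur=7 wall=1
After 10 (consume 1 sulfur): dagger=12 silk=2 sulfur=6 wall=1
After 11 (consume 5 dagger): dagger=7 silk=2 sulfur=6 wall=1
After 12 (gather 3 silk): dagger=7 silk=5 sulfur=6 wall=1
After 13 (craft wall): dagger=7 silk=1 sulfur=6 wall=2
After 14 (gather 6 sulfur): dagger=7 silk=1 sulfur=12 wall=2
After 15 (consume 3 dagger): dagger=4 silk=1 sulfur=12 wall=2
After 16 (consume 1 silk): dagger=4 sulfur=12 wall=2
After 17 (consume 2 dagger): dagger=2 sulfur=12 wall=2
After 18 (consume 2 dagger): sulfur=12 wall=2

Answer: sulfur=12 wall=2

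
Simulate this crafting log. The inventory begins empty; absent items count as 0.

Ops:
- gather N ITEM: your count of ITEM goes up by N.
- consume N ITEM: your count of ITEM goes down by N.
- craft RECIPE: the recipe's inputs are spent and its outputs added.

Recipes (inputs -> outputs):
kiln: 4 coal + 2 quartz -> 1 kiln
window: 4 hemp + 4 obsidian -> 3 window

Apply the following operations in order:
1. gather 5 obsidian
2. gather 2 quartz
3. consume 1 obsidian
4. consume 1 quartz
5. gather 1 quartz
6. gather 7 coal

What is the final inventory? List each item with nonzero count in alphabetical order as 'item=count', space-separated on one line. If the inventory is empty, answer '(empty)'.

Answer: coal=7 obsidian=4 quartz=2

Derivation:
After 1 (gather 5 obsidian): obsidian=5
After 2 (gather 2 quartz): obsidian=5 quartz=2
After 3 (consume 1 obsidian): obsidian=4 quartz=2
After 4 (consume 1 quartz): obsidian=4 quartz=1
After 5 (gather 1 quartz): obsidian=4 quartz=2
After 6 (gather 7 coal): coal=7 obsidian=4 quartz=2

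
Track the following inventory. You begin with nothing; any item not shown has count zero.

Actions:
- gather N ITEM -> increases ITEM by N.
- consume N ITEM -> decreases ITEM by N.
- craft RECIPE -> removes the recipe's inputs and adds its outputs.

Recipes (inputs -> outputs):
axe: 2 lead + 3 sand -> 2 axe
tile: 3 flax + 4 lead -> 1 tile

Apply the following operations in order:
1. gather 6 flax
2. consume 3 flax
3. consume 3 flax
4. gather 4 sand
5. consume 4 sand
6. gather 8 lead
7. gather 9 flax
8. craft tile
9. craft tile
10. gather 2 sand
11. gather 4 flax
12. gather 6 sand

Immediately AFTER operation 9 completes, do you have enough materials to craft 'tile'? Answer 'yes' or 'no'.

After 1 (gather 6 flax): flax=6
After 2 (consume 3 flax): flax=3
After 3 (consume 3 flax): (empty)
After 4 (gather 4 sand): sand=4
After 5 (consume 4 sand): (empty)
After 6 (gather 8 lead): lead=8
After 7 (gather 9 flax): flax=9 lead=8
After 8 (craft tile): flax=6 lead=4 tile=1
After 9 (craft tile): flax=3 tile=2

Answer: no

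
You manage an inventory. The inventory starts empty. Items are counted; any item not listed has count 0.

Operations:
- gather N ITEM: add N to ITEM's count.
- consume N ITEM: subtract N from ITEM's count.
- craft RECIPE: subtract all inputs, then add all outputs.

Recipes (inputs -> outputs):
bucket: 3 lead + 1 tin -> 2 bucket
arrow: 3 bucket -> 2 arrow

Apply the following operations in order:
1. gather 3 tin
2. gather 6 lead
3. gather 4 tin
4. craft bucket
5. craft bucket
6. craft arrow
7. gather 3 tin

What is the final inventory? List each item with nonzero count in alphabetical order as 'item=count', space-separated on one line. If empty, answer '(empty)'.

Answer: arrow=2 bucket=1 tin=8

Derivation:
After 1 (gather 3 tin): tin=3
After 2 (gather 6 lead): lead=6 tin=3
After 3 (gather 4 tin): lead=6 tin=7
After 4 (craft bucket): bucket=2 lead=3 tin=6
After 5 (craft bucket): bucket=4 tin=5
After 6 (craft arrow): arrow=2 bucket=1 tin=5
After 7 (gather 3 tin): arrow=2 bucket=1 tin=8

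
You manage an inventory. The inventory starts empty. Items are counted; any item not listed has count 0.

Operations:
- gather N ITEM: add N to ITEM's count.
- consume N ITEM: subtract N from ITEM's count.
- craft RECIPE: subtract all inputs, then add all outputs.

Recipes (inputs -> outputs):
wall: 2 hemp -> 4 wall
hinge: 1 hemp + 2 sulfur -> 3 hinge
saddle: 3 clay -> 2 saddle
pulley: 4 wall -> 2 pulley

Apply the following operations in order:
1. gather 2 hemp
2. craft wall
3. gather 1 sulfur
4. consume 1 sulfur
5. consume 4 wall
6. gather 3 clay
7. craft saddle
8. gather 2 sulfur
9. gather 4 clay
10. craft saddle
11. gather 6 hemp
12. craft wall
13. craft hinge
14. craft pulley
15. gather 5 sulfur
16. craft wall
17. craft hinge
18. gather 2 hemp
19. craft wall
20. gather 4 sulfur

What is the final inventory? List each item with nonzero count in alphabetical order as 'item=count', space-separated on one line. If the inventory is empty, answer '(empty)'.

After 1 (gather 2 hemp): hemp=2
After 2 (craft wall): wall=4
After 3 (gather 1 sulfur): sulfur=1 wall=4
After 4 (consume 1 sulfur): wall=4
After 5 (consume 4 wall): (empty)
After 6 (gather 3 clay): clay=3
After 7 (craft saddle): saddle=2
After 8 (gather 2 sulfur): saddle=2 sulfur=2
After 9 (gather 4 clay): clay=4 saddle=2 sulfur=2
After 10 (craft saddle): clay=1 saddle=4 sulfur=2
After 11 (gather 6 hemp): clay=1 hemp=6 saddle=4 sulfur=2
After 12 (craft wall): clay=1 hemp=4 saddle=4 sulfur=2 wall=4
After 13 (craft hinge): clay=1 hemp=3 hinge=3 saddle=4 wall=4
After 14 (craft pulley): clay=1 hemp=3 hinge=3 pulley=2 saddle=4
After 15 (gather 5 sulfur): clay=1 hemp=3 hinge=3 pulley=2 saddle=4 sulfur=5
After 16 (craft wall): clay=1 hemp=1 hinge=3 pulley=2 saddle=4 sulfur=5 wall=4
After 17 (craft hinge): clay=1 hinge=6 pulley=2 saddle=4 sulfur=3 wall=4
After 18 (gather 2 hemp): clay=1 hemp=2 hinge=6 pulley=2 saddle=4 sulfur=3 wall=4
After 19 (craft wall): clay=1 hinge=6 pulley=2 saddle=4 sulfur=3 wall=8
After 20 (gather 4 sulfur): clay=1 hinge=6 pulley=2 saddle=4 sulfur=7 wall=8

Answer: clay=1 hinge=6 pulley=2 saddle=4 sulfur=7 wall=8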